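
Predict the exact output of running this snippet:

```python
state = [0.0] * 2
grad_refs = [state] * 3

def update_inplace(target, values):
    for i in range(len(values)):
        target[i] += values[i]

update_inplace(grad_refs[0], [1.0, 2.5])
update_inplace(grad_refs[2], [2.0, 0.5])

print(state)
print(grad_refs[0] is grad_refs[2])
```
[3.0, 3.0]
True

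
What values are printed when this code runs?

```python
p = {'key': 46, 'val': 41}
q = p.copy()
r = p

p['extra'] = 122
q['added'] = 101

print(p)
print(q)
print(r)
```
{'key': 46, 'val': 41, 'extra': 122}
{'key': 46, 'val': 41, 'added': 101}
{'key': 46, 'val': 41, 'extra': 122}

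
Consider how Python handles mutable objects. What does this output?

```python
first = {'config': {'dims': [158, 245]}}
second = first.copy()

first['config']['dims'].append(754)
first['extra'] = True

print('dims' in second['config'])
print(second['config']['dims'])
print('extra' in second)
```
True
[158, 245, 754]
False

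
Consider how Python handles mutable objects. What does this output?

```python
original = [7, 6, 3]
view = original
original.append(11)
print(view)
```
[7, 6, 3, 11]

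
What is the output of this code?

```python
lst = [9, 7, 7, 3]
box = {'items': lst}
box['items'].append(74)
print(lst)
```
[9, 7, 7, 3, 74]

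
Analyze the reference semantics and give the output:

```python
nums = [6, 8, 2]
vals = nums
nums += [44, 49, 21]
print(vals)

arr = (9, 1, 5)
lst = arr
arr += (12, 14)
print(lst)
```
[6, 8, 2, 44, 49, 21]
(9, 1, 5)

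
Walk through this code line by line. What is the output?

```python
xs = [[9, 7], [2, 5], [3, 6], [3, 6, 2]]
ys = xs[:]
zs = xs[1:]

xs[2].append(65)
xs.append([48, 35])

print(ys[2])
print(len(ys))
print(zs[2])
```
[3, 6, 65]
4
[3, 6, 2]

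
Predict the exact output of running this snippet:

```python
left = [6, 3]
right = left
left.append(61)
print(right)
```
[6, 3, 61]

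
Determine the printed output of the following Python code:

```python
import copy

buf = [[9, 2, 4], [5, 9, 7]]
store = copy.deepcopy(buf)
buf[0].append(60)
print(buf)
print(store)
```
[[9, 2, 4, 60], [5, 9, 7]]
[[9, 2, 4], [5, 9, 7]]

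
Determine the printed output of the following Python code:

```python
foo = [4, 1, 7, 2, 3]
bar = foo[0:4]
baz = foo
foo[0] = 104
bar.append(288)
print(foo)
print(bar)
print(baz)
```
[104, 1, 7, 2, 3]
[4, 1, 7, 2, 288]
[104, 1, 7, 2, 3]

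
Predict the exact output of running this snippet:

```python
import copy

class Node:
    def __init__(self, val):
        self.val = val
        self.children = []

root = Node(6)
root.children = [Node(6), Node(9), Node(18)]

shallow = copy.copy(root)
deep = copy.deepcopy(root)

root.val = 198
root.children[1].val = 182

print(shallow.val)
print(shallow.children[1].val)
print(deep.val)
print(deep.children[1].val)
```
6
182
6
9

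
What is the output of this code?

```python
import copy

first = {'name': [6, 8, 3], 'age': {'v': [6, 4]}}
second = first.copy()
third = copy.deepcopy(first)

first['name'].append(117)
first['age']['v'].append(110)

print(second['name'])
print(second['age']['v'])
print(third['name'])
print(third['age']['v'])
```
[6, 8, 3, 117]
[6, 4, 110]
[6, 8, 3]
[6, 4]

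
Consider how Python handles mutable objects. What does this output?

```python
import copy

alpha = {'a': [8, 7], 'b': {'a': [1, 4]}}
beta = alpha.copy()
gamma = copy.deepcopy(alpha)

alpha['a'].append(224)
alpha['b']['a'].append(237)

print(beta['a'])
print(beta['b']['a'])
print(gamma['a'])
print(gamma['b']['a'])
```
[8, 7, 224]
[1, 4, 237]
[8, 7]
[1, 4]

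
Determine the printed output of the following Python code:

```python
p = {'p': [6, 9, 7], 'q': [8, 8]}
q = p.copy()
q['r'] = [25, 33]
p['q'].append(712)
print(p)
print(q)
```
{'p': [6, 9, 7], 'q': [8, 8, 712]}
{'p': [6, 9, 7], 'q': [8, 8, 712], 'r': [25, 33]}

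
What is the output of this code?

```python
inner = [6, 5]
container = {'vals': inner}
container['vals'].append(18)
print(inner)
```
[6, 5, 18]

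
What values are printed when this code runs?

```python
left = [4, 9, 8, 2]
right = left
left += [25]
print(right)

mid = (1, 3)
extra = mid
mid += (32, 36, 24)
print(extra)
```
[4, 9, 8, 2, 25]
(1, 3)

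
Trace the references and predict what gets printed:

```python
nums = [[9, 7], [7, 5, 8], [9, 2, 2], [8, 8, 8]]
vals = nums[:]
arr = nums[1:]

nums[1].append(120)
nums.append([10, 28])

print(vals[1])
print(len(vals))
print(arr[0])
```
[7, 5, 8, 120]
4
[7, 5, 8, 120]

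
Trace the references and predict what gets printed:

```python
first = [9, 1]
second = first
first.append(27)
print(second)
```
[9, 1, 27]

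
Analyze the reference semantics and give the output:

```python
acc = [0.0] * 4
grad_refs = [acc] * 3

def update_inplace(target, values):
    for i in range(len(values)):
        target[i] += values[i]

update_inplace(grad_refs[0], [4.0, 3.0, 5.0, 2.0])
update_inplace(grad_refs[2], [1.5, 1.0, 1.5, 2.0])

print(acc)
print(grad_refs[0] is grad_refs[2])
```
[5.5, 4.0, 6.5, 4.0]
True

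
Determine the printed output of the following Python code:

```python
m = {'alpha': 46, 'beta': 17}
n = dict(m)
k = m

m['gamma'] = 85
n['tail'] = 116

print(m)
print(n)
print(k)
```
{'alpha': 46, 'beta': 17, 'gamma': 85}
{'alpha': 46, 'beta': 17, 'tail': 116}
{'alpha': 46, 'beta': 17, 'gamma': 85}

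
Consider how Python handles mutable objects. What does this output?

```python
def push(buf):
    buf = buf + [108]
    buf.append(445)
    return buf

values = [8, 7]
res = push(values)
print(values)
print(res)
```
[8, 7]
[8, 7, 108, 445]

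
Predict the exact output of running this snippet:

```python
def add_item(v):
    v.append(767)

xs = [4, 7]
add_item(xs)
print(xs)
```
[4, 7, 767]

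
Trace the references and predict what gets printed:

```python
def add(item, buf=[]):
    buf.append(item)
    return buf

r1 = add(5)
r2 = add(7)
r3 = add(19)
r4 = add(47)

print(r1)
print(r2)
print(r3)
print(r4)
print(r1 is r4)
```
[5, 7, 19, 47]
[5, 7, 19, 47]
[5, 7, 19, 47]
[5, 7, 19, 47]
True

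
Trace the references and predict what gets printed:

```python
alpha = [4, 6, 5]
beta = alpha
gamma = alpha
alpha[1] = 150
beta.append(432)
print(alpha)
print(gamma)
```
[4, 150, 5, 432]
[4, 150, 5, 432]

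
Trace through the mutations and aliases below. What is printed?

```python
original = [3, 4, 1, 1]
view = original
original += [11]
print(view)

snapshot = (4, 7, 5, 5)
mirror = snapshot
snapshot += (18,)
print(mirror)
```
[3, 4, 1, 1, 11]
(4, 7, 5, 5)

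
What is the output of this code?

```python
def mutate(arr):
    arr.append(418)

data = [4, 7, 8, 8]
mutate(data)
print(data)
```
[4, 7, 8, 8, 418]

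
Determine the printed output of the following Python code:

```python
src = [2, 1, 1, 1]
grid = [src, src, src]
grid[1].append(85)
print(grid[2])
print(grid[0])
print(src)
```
[2, 1, 1, 1, 85]
[2, 1, 1, 1, 85]
[2, 1, 1, 1, 85]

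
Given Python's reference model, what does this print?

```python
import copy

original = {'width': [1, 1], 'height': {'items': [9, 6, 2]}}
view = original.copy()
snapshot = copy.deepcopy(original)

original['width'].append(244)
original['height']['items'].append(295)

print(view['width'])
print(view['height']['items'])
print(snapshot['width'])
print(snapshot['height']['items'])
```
[1, 1, 244]
[9, 6, 2, 295]
[1, 1]
[9, 6, 2]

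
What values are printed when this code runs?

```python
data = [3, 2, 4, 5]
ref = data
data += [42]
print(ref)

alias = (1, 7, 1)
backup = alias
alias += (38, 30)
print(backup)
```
[3, 2, 4, 5, 42]
(1, 7, 1)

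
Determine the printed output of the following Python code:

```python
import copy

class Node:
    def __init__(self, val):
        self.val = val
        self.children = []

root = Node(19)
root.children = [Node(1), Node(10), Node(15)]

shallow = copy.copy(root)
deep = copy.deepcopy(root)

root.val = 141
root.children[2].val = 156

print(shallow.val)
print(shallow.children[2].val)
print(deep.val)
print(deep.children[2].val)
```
19
156
19
15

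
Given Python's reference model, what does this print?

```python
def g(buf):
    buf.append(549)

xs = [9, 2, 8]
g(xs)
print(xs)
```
[9, 2, 8, 549]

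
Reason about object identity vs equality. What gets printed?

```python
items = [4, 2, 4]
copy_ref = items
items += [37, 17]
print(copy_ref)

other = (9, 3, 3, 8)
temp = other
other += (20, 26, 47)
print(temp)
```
[4, 2, 4, 37, 17]
(9, 3, 3, 8)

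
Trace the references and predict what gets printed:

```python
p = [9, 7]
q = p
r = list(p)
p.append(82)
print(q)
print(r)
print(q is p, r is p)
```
[9, 7, 82]
[9, 7]
True False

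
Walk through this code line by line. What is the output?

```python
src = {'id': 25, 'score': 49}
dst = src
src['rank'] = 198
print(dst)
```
{'id': 25, 'score': 49, 'rank': 198}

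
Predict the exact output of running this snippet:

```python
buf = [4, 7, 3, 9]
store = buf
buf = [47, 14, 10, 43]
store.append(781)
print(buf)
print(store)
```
[47, 14, 10, 43]
[4, 7, 3, 9, 781]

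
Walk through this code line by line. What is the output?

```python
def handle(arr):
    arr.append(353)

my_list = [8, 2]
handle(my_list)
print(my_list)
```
[8, 2, 353]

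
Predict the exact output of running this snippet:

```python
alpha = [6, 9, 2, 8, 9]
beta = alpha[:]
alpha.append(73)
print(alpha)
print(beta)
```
[6, 9, 2, 8, 9, 73]
[6, 9, 2, 8, 9]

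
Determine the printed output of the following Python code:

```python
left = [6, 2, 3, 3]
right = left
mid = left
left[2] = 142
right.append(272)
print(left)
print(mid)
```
[6, 2, 142, 3, 272]
[6, 2, 142, 3, 272]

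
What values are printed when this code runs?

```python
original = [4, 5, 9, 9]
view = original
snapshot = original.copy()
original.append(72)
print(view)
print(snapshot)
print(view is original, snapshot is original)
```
[4, 5, 9, 9, 72]
[4, 5, 9, 9]
True False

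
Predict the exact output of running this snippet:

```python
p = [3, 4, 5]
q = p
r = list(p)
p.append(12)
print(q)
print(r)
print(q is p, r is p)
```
[3, 4, 5, 12]
[3, 4, 5]
True False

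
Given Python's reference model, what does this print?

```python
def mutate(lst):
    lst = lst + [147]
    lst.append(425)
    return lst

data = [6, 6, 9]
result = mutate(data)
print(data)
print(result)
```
[6, 6, 9]
[6, 6, 9, 147, 425]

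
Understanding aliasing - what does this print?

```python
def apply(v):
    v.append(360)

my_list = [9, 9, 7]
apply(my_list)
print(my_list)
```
[9, 9, 7, 360]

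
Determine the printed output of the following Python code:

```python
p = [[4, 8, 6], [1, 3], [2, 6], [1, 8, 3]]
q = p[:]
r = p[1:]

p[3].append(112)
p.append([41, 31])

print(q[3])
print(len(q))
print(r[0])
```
[1, 8, 3, 112]
4
[1, 3]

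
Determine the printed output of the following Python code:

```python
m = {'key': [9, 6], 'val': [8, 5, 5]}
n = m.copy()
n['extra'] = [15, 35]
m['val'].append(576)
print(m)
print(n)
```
{'key': [9, 6], 'val': [8, 5, 5, 576]}
{'key': [9, 6], 'val': [8, 5, 5, 576], 'extra': [15, 35]}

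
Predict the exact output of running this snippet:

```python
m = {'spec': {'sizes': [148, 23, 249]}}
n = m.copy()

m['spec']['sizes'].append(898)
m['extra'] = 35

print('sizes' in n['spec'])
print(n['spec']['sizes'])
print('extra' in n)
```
True
[148, 23, 249, 898]
False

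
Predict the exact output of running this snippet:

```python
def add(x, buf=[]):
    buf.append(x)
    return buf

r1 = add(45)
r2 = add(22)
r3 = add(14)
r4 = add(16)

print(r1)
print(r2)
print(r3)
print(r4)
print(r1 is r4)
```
[45, 22, 14, 16]
[45, 22, 14, 16]
[45, 22, 14, 16]
[45, 22, 14, 16]
True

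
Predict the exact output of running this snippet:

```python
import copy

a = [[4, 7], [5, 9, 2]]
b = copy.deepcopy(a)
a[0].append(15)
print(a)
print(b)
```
[[4, 7, 15], [5, 9, 2]]
[[4, 7], [5, 9, 2]]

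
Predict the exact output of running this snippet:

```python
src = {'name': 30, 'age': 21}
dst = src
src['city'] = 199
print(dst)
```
{'name': 30, 'age': 21, 'city': 199}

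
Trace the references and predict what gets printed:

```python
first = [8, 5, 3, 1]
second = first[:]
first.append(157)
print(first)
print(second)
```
[8, 5, 3, 1, 157]
[8, 5, 3, 1]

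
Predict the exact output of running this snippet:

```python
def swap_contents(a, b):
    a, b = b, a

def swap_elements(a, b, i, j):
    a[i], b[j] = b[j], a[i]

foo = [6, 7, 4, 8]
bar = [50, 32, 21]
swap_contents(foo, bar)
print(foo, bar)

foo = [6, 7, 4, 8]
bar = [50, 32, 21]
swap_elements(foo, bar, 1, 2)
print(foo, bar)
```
[6, 7, 4, 8] [50, 32, 21]
[6, 21, 4, 8] [50, 32, 7]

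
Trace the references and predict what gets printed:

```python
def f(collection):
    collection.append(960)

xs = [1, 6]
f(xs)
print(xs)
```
[1, 6, 960]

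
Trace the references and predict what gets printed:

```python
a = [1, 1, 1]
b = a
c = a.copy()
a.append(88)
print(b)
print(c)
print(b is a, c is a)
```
[1, 1, 1, 88]
[1, 1, 1]
True False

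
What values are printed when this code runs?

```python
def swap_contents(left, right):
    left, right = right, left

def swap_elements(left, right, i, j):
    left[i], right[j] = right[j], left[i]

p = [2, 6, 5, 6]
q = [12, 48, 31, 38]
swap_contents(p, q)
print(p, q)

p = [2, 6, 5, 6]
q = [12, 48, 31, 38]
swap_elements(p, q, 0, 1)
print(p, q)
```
[2, 6, 5, 6] [12, 48, 31, 38]
[48, 6, 5, 6] [12, 2, 31, 38]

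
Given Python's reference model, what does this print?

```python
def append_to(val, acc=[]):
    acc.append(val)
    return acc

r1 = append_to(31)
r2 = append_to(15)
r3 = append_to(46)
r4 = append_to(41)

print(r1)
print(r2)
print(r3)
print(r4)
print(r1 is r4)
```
[31, 15, 46, 41]
[31, 15, 46, 41]
[31, 15, 46, 41]
[31, 15, 46, 41]
True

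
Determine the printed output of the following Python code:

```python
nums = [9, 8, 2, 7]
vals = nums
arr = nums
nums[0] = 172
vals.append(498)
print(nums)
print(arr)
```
[172, 8, 2, 7, 498]
[172, 8, 2, 7, 498]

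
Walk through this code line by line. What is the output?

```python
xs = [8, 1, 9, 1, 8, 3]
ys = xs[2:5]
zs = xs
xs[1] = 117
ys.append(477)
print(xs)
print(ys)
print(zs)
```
[8, 117, 9, 1, 8, 3]
[9, 1, 8, 477]
[8, 117, 9, 1, 8, 3]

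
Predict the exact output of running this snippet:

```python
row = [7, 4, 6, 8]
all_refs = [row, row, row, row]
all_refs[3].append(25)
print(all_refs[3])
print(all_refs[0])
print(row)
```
[7, 4, 6, 8, 25]
[7, 4, 6, 8, 25]
[7, 4, 6, 8, 25]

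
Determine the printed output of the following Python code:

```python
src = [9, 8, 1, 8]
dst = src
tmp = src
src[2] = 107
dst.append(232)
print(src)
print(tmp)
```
[9, 8, 107, 8, 232]
[9, 8, 107, 8, 232]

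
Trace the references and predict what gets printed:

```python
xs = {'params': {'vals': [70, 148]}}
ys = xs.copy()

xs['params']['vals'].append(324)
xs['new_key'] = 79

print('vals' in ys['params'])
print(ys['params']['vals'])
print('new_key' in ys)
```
True
[70, 148, 324]
False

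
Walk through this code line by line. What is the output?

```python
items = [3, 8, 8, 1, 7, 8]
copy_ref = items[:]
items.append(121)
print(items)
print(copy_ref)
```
[3, 8, 8, 1, 7, 8, 121]
[3, 8, 8, 1, 7, 8]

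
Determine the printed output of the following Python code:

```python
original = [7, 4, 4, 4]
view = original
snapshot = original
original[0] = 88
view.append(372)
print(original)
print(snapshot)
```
[88, 4, 4, 4, 372]
[88, 4, 4, 4, 372]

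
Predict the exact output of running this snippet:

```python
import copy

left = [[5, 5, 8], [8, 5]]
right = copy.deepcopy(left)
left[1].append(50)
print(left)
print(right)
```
[[5, 5, 8], [8, 5, 50]]
[[5, 5, 8], [8, 5]]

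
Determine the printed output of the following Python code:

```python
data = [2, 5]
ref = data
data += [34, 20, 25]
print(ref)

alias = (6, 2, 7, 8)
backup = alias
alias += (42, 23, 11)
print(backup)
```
[2, 5, 34, 20, 25]
(6, 2, 7, 8)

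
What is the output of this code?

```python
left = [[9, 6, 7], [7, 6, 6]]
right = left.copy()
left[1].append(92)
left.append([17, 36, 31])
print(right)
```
[[9, 6, 7], [7, 6, 6, 92]]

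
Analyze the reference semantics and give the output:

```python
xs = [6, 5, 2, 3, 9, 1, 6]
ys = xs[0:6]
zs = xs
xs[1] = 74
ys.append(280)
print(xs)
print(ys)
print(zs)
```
[6, 74, 2, 3, 9, 1, 6]
[6, 5, 2, 3, 9, 1, 280]
[6, 74, 2, 3, 9, 1, 6]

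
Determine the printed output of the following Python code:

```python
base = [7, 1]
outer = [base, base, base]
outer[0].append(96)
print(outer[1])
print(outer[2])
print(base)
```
[7, 1, 96]
[7, 1, 96]
[7, 1, 96]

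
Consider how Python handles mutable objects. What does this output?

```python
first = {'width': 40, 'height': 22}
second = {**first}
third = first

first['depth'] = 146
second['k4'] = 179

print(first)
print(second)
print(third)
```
{'width': 40, 'height': 22, 'depth': 146}
{'width': 40, 'height': 22, 'k4': 179}
{'width': 40, 'height': 22, 'depth': 146}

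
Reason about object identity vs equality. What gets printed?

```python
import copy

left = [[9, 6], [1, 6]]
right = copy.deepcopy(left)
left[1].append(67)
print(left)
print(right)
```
[[9, 6], [1, 6, 67]]
[[9, 6], [1, 6]]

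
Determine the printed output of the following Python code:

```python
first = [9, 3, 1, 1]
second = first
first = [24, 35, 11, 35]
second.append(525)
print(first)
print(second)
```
[24, 35, 11, 35]
[9, 3, 1, 1, 525]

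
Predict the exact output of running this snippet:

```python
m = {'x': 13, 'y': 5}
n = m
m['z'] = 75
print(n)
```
{'x': 13, 'y': 5, 'z': 75}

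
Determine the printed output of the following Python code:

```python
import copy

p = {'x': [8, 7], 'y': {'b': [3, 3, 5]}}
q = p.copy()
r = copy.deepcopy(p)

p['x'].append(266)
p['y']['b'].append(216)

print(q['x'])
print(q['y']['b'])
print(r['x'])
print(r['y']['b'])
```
[8, 7, 266]
[3, 3, 5, 216]
[8, 7]
[3, 3, 5]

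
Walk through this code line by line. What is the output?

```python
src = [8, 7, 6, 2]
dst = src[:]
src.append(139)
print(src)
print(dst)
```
[8, 7, 6, 2, 139]
[8, 7, 6, 2]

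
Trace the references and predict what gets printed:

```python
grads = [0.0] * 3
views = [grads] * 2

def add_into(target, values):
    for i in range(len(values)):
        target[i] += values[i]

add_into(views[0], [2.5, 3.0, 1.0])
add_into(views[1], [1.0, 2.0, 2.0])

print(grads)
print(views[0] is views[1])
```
[3.5, 5.0, 3.0]
True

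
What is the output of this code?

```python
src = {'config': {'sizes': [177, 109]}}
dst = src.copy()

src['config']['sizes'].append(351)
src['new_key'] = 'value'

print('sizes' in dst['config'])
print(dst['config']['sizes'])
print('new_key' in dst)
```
True
[177, 109, 351]
False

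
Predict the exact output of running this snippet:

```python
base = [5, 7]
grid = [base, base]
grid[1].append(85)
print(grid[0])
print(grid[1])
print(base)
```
[5, 7, 85]
[5, 7, 85]
[5, 7, 85]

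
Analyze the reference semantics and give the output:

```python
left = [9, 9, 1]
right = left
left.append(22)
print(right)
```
[9, 9, 1, 22]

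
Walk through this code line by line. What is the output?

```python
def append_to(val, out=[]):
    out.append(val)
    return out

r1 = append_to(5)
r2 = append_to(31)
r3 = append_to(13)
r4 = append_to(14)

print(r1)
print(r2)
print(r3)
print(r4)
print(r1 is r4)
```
[5, 31, 13, 14]
[5, 31, 13, 14]
[5, 31, 13, 14]
[5, 31, 13, 14]
True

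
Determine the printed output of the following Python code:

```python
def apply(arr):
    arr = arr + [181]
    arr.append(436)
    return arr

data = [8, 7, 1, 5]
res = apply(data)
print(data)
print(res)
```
[8, 7, 1, 5]
[8, 7, 1, 5, 181, 436]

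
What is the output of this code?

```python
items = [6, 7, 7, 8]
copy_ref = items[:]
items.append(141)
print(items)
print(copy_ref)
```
[6, 7, 7, 8, 141]
[6, 7, 7, 8]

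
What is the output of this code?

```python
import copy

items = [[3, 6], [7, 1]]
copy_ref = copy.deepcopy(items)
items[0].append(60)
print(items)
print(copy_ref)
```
[[3, 6, 60], [7, 1]]
[[3, 6], [7, 1]]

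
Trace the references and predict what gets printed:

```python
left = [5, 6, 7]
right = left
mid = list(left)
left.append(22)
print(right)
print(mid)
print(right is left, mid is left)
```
[5, 6, 7, 22]
[5, 6, 7]
True False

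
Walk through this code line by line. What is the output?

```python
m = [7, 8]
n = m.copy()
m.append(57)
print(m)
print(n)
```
[7, 8, 57]
[7, 8]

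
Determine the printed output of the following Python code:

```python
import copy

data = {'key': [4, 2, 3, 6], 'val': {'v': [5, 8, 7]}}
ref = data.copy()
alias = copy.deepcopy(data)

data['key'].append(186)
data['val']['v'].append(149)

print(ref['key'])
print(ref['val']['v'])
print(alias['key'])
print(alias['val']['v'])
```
[4, 2, 3, 6, 186]
[5, 8, 7, 149]
[4, 2, 3, 6]
[5, 8, 7]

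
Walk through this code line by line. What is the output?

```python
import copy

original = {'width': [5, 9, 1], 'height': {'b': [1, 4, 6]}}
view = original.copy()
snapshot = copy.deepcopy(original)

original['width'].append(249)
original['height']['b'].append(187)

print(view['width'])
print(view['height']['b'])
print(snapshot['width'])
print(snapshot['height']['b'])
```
[5, 9, 1, 249]
[1, 4, 6, 187]
[5, 9, 1]
[1, 4, 6]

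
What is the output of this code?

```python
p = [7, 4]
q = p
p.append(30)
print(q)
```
[7, 4, 30]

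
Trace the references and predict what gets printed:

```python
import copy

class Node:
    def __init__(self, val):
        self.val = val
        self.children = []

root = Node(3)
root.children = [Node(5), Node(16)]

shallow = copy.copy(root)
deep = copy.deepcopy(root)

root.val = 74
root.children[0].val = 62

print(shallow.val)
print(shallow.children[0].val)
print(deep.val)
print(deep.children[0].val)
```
3
62
3
5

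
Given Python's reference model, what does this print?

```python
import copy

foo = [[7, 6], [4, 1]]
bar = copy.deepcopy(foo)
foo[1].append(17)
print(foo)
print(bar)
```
[[7, 6], [4, 1, 17]]
[[7, 6], [4, 1]]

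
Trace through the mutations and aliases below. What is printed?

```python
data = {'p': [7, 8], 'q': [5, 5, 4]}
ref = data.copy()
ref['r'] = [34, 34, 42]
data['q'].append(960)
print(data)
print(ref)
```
{'p': [7, 8], 'q': [5, 5, 4, 960]}
{'p': [7, 8], 'q': [5, 5, 4, 960], 'r': [34, 34, 42]}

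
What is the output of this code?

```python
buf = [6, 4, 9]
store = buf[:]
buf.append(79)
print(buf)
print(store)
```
[6, 4, 9, 79]
[6, 4, 9]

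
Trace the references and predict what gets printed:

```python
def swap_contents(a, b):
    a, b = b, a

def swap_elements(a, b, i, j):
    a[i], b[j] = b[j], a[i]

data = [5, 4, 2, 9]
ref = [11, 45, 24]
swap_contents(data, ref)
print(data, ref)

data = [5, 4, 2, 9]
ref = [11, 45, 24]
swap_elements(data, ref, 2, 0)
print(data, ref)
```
[5, 4, 2, 9] [11, 45, 24]
[5, 4, 11, 9] [2, 45, 24]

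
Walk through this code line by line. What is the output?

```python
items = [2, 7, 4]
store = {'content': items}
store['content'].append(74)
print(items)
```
[2, 7, 4, 74]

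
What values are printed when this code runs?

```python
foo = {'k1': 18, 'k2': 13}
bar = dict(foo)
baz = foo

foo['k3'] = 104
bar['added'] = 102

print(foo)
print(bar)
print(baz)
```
{'k1': 18, 'k2': 13, 'k3': 104}
{'k1': 18, 'k2': 13, 'added': 102}
{'k1': 18, 'k2': 13, 'k3': 104}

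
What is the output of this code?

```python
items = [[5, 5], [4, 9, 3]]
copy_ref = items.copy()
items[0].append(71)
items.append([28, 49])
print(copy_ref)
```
[[5, 5, 71], [4, 9, 3]]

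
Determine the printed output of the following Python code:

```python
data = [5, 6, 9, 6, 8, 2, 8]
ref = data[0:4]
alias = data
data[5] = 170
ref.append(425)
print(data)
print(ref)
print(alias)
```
[5, 6, 9, 6, 8, 170, 8]
[5, 6, 9, 6, 425]
[5, 6, 9, 6, 8, 170, 8]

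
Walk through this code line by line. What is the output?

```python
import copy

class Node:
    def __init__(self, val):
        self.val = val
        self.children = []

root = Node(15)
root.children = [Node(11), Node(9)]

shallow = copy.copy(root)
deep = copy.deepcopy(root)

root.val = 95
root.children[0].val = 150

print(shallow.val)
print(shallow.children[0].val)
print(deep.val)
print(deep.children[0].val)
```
15
150
15
11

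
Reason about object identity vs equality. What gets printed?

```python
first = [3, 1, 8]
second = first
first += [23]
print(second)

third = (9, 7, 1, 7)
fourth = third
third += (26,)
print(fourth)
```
[3, 1, 8, 23]
(9, 7, 1, 7)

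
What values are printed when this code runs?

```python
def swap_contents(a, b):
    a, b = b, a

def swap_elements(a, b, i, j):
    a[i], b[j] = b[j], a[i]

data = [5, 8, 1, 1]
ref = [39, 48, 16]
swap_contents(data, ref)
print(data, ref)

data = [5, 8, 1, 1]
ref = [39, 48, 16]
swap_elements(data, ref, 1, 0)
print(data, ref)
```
[5, 8, 1, 1] [39, 48, 16]
[5, 39, 1, 1] [8, 48, 16]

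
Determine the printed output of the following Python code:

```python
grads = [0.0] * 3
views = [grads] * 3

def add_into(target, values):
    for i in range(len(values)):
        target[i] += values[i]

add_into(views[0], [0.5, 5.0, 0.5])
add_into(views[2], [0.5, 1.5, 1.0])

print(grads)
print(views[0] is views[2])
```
[1.0, 6.5, 1.5]
True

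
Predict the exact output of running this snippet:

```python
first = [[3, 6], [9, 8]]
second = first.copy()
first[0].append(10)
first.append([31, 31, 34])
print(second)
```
[[3, 6, 10], [9, 8]]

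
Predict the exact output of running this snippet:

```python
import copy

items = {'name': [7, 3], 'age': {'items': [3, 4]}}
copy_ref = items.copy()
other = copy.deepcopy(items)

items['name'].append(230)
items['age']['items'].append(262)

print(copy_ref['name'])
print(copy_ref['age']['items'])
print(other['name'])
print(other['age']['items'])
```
[7, 3, 230]
[3, 4, 262]
[7, 3]
[3, 4]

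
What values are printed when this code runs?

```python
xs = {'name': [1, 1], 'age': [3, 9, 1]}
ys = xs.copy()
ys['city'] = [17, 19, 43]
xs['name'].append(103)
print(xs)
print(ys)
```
{'name': [1, 1, 103], 'age': [3, 9, 1]}
{'name': [1, 1, 103], 'age': [3, 9, 1], 'city': [17, 19, 43]}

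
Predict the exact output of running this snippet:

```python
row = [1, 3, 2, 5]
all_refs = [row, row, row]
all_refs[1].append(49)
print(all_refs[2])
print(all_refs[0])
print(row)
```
[1, 3, 2, 5, 49]
[1, 3, 2, 5, 49]
[1, 3, 2, 5, 49]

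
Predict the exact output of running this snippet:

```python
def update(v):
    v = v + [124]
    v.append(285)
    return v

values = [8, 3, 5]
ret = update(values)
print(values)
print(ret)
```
[8, 3, 5]
[8, 3, 5, 124, 285]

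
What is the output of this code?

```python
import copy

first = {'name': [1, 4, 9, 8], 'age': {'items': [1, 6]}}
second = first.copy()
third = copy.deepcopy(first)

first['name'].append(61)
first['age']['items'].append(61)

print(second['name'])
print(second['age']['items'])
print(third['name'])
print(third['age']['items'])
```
[1, 4, 9, 8, 61]
[1, 6, 61]
[1, 4, 9, 8]
[1, 6]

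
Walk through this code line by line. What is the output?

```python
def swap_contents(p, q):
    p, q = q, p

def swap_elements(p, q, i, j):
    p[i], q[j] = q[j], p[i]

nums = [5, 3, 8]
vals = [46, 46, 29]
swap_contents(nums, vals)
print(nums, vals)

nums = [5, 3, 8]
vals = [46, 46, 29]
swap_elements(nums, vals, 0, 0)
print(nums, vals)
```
[5, 3, 8] [46, 46, 29]
[46, 3, 8] [5, 46, 29]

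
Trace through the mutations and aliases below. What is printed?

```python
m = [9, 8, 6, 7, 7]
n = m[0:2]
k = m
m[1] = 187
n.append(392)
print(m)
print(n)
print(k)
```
[9, 187, 6, 7, 7]
[9, 8, 392]
[9, 187, 6, 7, 7]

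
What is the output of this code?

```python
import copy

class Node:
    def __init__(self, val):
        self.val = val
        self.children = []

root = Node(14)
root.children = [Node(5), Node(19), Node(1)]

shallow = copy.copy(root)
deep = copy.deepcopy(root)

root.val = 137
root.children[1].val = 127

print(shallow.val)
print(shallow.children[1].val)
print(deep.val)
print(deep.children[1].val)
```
14
127
14
19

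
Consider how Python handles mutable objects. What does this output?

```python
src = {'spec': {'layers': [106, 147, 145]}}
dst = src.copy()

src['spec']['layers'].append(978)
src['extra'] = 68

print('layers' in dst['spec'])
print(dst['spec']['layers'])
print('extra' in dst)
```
True
[106, 147, 145, 978]
False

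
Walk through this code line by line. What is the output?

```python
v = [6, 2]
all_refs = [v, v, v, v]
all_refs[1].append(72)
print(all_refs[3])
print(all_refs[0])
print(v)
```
[6, 2, 72]
[6, 2, 72]
[6, 2, 72]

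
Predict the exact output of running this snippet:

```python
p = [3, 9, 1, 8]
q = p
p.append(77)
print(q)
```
[3, 9, 1, 8, 77]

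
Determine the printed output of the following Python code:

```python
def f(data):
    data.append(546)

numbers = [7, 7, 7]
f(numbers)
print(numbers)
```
[7, 7, 7, 546]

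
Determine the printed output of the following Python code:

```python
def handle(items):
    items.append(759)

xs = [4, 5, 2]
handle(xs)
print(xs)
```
[4, 5, 2, 759]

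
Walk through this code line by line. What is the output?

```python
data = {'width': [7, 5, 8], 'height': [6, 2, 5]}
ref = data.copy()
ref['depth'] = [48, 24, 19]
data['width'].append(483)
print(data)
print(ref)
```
{'width': [7, 5, 8, 483], 'height': [6, 2, 5]}
{'width': [7, 5, 8, 483], 'height': [6, 2, 5], 'depth': [48, 24, 19]}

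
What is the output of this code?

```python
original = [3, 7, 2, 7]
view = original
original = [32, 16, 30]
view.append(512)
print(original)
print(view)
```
[32, 16, 30]
[3, 7, 2, 7, 512]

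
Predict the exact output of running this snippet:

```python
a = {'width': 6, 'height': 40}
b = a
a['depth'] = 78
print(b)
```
{'width': 6, 'height': 40, 'depth': 78}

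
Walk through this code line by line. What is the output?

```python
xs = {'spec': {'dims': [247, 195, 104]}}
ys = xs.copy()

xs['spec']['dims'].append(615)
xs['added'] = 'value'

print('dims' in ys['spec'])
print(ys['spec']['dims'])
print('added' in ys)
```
True
[247, 195, 104, 615]
False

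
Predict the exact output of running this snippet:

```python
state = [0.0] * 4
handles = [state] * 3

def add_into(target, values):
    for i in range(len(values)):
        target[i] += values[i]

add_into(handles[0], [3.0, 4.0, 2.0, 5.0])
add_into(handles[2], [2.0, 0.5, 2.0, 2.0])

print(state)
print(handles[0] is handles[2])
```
[5.0, 4.5, 4.0, 7.0]
True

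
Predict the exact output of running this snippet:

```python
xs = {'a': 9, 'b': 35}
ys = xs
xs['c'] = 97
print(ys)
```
{'a': 9, 'b': 35, 'c': 97}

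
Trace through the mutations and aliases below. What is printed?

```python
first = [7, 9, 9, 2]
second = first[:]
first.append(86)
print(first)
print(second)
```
[7, 9, 9, 2, 86]
[7, 9, 9, 2]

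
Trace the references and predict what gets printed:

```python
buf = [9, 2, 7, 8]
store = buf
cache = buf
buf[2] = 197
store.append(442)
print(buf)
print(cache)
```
[9, 2, 197, 8, 442]
[9, 2, 197, 8, 442]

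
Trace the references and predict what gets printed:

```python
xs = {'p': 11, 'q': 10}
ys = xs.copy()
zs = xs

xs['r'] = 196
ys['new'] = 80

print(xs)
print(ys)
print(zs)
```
{'p': 11, 'q': 10, 'r': 196}
{'p': 11, 'q': 10, 'new': 80}
{'p': 11, 'q': 10, 'r': 196}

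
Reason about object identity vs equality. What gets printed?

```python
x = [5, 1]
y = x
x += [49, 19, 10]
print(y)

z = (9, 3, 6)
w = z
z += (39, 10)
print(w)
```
[5, 1, 49, 19, 10]
(9, 3, 6)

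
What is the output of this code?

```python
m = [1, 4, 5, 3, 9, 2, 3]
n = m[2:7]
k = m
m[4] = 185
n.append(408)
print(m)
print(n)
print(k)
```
[1, 4, 5, 3, 185, 2, 3]
[5, 3, 9, 2, 3, 408]
[1, 4, 5, 3, 185, 2, 3]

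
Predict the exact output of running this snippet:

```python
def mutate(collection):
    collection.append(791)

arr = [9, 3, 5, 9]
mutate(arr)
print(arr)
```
[9, 3, 5, 9, 791]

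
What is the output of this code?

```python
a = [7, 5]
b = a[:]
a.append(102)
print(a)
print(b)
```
[7, 5, 102]
[7, 5]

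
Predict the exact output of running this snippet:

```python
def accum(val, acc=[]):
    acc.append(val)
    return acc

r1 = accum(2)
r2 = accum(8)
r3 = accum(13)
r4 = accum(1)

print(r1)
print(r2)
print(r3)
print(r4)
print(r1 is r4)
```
[2, 8, 13, 1]
[2, 8, 13, 1]
[2, 8, 13, 1]
[2, 8, 13, 1]
True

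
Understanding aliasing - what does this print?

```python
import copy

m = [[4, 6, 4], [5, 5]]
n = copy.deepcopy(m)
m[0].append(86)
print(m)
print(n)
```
[[4, 6, 4, 86], [5, 5]]
[[4, 6, 4], [5, 5]]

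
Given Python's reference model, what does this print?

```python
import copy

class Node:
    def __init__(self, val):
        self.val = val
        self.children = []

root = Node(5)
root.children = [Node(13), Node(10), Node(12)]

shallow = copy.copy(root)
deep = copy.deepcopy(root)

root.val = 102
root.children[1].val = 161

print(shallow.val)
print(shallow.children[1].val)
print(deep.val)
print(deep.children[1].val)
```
5
161
5
10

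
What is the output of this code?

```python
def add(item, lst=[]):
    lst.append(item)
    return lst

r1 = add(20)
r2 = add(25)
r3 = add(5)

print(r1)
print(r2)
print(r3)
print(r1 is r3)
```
[20, 25, 5]
[20, 25, 5]
[20, 25, 5]
True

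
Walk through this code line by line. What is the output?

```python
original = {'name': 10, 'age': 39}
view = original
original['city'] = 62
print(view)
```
{'name': 10, 'age': 39, 'city': 62}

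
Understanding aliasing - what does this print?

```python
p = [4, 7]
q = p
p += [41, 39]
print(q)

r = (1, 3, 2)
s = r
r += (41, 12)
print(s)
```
[4, 7, 41, 39]
(1, 3, 2)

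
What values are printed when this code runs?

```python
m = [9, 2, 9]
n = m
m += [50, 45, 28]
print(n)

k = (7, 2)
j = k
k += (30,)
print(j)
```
[9, 2, 9, 50, 45, 28]
(7, 2)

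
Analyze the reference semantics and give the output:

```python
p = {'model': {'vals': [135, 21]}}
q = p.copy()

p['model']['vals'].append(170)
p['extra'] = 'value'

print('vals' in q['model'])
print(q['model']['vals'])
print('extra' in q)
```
True
[135, 21, 170]
False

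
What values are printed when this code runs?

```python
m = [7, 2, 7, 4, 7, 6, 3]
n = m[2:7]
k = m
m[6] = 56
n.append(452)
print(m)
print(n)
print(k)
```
[7, 2, 7, 4, 7, 6, 56]
[7, 4, 7, 6, 3, 452]
[7, 2, 7, 4, 7, 6, 56]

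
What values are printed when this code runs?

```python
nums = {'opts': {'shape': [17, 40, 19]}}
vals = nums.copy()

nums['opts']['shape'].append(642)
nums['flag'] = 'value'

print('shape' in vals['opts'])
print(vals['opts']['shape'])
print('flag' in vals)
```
True
[17, 40, 19, 642]
False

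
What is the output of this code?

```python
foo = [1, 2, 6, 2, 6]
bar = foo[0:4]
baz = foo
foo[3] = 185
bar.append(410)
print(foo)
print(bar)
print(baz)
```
[1, 2, 6, 185, 6]
[1, 2, 6, 2, 410]
[1, 2, 6, 185, 6]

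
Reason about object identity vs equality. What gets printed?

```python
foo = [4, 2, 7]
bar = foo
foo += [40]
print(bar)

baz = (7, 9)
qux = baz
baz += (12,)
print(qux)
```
[4, 2, 7, 40]
(7, 9)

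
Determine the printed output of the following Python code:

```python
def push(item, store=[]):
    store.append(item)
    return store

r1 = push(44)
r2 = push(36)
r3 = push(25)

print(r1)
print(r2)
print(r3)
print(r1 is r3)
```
[44, 36, 25]
[44, 36, 25]
[44, 36, 25]
True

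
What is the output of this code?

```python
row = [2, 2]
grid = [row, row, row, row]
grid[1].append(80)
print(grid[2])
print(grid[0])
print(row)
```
[2, 2, 80]
[2, 2, 80]
[2, 2, 80]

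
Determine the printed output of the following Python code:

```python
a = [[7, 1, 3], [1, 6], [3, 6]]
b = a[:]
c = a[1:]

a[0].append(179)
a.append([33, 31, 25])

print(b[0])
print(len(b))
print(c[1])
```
[7, 1, 3, 179]
3
[3, 6]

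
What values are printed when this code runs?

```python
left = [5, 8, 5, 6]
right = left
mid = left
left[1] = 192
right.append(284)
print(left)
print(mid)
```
[5, 192, 5, 6, 284]
[5, 192, 5, 6, 284]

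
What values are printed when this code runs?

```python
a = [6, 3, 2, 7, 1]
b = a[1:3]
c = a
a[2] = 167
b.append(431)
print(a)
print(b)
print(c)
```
[6, 3, 167, 7, 1]
[3, 2, 431]
[6, 3, 167, 7, 1]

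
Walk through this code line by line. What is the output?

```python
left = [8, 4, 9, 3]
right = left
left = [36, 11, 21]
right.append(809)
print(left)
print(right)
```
[36, 11, 21]
[8, 4, 9, 3, 809]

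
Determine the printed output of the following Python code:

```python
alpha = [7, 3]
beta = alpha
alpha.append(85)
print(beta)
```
[7, 3, 85]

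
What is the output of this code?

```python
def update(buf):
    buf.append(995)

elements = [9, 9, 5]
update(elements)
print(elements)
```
[9, 9, 5, 995]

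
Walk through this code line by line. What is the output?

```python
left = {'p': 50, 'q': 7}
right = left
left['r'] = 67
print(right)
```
{'p': 50, 'q': 7, 'r': 67}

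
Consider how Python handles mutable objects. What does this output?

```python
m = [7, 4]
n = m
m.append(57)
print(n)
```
[7, 4, 57]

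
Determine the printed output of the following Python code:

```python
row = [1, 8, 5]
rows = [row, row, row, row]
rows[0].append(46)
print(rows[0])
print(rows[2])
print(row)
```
[1, 8, 5, 46]
[1, 8, 5, 46]
[1, 8, 5, 46]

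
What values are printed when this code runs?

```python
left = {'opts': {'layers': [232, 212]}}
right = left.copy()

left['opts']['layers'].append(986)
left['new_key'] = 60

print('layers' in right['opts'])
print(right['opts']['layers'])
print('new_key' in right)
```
True
[232, 212, 986]
False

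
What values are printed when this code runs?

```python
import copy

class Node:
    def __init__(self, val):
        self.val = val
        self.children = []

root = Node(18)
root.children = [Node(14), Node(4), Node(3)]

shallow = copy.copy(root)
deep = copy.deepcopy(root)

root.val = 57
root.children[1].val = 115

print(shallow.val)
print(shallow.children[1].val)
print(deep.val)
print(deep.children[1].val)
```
18
115
18
4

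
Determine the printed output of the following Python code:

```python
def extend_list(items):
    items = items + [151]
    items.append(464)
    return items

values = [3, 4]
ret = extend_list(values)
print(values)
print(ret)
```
[3, 4]
[3, 4, 151, 464]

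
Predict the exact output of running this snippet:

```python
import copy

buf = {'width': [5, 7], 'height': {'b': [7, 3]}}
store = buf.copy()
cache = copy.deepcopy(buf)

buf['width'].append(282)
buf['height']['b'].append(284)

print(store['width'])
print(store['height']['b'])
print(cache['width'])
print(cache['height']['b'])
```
[5, 7, 282]
[7, 3, 284]
[5, 7]
[7, 3]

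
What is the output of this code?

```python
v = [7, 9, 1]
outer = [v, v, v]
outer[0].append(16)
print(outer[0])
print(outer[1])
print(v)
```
[7, 9, 1, 16]
[7, 9, 1, 16]
[7, 9, 1, 16]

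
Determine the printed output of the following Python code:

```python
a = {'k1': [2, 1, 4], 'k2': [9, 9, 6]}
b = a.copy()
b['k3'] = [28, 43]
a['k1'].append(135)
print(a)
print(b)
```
{'k1': [2, 1, 4, 135], 'k2': [9, 9, 6]}
{'k1': [2, 1, 4, 135], 'k2': [9, 9, 6], 'k3': [28, 43]}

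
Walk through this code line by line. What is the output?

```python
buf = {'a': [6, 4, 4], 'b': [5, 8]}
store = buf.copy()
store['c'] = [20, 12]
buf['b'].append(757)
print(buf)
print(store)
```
{'a': [6, 4, 4], 'b': [5, 8, 757]}
{'a': [6, 4, 4], 'b': [5, 8, 757], 'c': [20, 12]}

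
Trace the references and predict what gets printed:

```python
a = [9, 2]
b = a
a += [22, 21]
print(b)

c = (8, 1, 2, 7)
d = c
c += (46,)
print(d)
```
[9, 2, 22, 21]
(8, 1, 2, 7)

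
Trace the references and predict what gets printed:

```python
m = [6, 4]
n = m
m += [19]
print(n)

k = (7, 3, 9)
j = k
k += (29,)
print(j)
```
[6, 4, 19]
(7, 3, 9)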